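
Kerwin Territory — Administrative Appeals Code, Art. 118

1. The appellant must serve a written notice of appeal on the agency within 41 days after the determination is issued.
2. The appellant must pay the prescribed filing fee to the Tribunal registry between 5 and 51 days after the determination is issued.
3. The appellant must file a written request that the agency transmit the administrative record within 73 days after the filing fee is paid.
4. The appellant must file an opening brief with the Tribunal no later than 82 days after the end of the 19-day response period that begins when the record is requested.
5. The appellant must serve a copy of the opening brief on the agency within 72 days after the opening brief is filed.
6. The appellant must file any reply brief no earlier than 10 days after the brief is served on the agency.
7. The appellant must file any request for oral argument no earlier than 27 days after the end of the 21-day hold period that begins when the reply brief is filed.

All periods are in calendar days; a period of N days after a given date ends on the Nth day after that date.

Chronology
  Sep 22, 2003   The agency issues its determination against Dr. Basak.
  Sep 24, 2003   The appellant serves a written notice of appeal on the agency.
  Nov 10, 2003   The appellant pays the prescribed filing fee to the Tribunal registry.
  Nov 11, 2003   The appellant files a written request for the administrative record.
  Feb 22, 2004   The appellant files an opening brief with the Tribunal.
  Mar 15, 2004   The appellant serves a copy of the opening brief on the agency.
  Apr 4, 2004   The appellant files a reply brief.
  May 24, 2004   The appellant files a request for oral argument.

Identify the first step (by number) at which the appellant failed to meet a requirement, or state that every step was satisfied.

Step 4

Step 1: 41 days after Sep 22, 2003 (when the determination is issued) is Nov 2, 2003; completed Sep 24, 2003, before the deadline.
Step 2: the window is 5–51 days after Sep 22, 2003 (when the determination is issued), so Sep 27, 2003 through Nov 12, 2003; Nov 10, 2003 falls inside that range.
Step 3: 73 days after Nov 10, 2003 (when the filing fee is paid) is Jan 22, 2004; completed Nov 11, 2003, before the deadline.
Step 4: 82 days after Nov 30, 2003 (end of the 19-day response period, which began when the record is requested on Nov 11, 2003) is Feb 20, 2004; not done until Feb 22, 2004, 2 days after the deadline.
The analysis stops there.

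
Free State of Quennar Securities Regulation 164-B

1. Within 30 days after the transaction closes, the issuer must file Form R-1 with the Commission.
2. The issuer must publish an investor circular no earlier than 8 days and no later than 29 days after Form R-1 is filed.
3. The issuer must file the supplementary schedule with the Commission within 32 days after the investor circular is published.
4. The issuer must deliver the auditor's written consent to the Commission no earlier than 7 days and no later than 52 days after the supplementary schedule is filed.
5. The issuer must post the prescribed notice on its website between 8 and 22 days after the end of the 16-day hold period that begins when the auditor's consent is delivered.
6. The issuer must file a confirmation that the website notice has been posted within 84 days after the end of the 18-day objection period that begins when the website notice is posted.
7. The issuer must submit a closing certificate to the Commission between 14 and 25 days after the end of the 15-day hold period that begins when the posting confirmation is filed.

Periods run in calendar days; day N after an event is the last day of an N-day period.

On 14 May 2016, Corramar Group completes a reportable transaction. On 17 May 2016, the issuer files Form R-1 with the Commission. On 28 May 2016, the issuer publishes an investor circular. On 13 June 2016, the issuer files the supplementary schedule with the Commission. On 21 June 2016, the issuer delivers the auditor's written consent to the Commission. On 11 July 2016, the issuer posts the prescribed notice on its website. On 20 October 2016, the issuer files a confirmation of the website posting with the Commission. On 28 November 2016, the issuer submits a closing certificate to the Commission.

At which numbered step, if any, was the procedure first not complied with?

(1) due by 14 May 2016 + 30 days = 13 June 2016; done 17 May 2016 — timely.
(2) the permitted window runs from 17 May 2016 + 8 = 25 May 2016 to 17 May 2016 + 29 = 15 June 2016; 28 May 2016 falls inside that range.
(3) due by 28 May 2016 + 32 days = 29 June 2016; done 13 June 2016 — timely.
(4) the permitted window runs from 13 June 2016 + 7 = 20 June 2016 to 13 June 2016 + 52 = 4 August 2016; done 21 June 2016 — within the window.
(5) the permitted window runs from 7 July 2016 + 8 = 15 July 2016 to 7 July 2016 + 22 = 29 July 2016; done 11 July 2016 — 4 days before the window opened.
That is the first point of non-compliance.

Step 5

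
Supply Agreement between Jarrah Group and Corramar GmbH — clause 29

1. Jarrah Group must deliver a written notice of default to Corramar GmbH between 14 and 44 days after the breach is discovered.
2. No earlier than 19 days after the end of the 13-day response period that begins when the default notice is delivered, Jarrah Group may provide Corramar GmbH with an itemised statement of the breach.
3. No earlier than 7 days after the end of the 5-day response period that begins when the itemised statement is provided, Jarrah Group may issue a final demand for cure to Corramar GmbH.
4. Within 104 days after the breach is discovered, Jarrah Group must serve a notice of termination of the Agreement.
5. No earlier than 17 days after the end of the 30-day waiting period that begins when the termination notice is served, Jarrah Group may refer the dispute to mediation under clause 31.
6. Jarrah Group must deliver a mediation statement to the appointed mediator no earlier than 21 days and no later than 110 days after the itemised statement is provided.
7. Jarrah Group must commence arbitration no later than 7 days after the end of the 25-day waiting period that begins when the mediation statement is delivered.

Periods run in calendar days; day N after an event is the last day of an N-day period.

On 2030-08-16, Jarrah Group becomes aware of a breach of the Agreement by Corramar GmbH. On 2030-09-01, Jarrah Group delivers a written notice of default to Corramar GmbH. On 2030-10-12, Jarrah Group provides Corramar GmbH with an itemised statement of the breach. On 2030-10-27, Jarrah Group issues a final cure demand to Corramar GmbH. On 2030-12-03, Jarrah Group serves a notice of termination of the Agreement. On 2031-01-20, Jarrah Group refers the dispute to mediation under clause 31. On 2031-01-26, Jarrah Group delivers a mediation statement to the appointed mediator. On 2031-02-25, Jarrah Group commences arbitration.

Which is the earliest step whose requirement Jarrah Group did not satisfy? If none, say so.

Step 1 — 14 and 44 days from 2030-08-16 (when the breach is discovered) are 2030-08-30 and 2030-09-29 respectively; done 2030-09-01 — within the window.
Step 2 — must wait 19 days from 2030-09-14 (end of the 13-day response period, which began when the default notice is delivered on 2030-09-01), so not before 2030-10-03; 2030-10-12 is on or after that date.
Step 3 — must wait 7 days from 2030-10-17 (end of the 5-day response period, which began when the itemised statement is provided on 2030-10-12), so not before 2030-10-24; 2030-10-27 is on or after that date.
Step 4 — counting 104 days from 2030-08-16 (when the breach is discovered) gives a deadline of 2030-11-28; not done until 2030-12-03, 5 days after the deadline.
That is the first point of non-compliance.

Step 4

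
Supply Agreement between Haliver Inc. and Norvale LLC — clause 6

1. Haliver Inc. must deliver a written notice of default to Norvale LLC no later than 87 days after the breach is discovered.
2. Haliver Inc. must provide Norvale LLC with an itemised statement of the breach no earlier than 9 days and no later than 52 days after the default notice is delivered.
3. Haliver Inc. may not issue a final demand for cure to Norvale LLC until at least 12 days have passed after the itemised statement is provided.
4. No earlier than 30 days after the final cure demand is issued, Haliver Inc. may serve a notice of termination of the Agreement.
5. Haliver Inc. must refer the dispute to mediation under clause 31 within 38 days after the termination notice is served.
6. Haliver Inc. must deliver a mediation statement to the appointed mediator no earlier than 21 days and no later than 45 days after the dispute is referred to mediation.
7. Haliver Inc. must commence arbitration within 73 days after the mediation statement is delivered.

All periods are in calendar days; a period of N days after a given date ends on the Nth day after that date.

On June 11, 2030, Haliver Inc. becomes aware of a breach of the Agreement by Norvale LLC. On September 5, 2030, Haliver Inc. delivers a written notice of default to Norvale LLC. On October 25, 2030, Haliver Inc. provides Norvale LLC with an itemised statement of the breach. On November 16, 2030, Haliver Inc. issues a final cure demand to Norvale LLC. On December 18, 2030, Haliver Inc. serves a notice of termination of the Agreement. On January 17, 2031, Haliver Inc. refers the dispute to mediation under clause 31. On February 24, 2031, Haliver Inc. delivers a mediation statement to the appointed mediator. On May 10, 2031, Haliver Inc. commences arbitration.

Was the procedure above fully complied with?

(1) due by June 11, 2030 + 87 days = September 6, 2030; completed September 5, 2030, before the deadline.
(2) the permitted window runs from September 5, 2030 + 9 = September 14, 2030 to September 5, 2030 + 52 = October 27, 2030; done October 25, 2030, which is between those dates.
(3) permitted from October 25, 2030 + 12 days = November 6, 2030 onward; done November 16, 2030, after the minimum wait.
(4) permitted from November 16, 2030 + 30 days = December 16, 2030 onward; done December 18, 2030, after the minimum wait.
(5) due by December 18, 2030 + 38 days = January 25, 2031; completed January 17, 2031, before the deadline.
(6) the permitted window runs from January 17, 2031 + 21 = February 7, 2031 to January 17, 2031 + 45 = March 3, 2031; done February 24, 2031 — within the window.
(7) due by February 24, 2031 + 73 days = May 8, 2031; done May 10, 2031 — 2 days late.
That is the first point of non-compliance.

No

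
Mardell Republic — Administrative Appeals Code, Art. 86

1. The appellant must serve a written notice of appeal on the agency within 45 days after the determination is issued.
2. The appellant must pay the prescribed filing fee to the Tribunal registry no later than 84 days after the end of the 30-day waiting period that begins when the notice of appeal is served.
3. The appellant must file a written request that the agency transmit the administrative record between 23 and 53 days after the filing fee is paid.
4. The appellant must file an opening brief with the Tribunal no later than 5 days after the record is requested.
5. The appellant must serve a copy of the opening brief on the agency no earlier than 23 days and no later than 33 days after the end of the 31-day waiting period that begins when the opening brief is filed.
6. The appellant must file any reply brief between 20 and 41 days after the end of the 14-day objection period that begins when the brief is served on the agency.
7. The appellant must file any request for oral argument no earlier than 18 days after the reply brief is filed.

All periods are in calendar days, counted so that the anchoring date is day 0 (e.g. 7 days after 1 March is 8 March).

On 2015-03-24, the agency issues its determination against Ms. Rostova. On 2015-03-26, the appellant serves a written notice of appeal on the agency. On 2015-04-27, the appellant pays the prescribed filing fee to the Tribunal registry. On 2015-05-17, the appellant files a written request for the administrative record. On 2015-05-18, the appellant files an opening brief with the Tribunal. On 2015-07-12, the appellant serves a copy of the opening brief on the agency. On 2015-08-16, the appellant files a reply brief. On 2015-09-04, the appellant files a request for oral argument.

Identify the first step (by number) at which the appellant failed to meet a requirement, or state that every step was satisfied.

Step 3

Step 1 — counting 45 days from 2015-03-24 (when the determination is issued) gives a deadline of 2015-05-08; done 2015-03-26 — timely.
Step 2 — counting 84 days from 2015-04-25 (end of the 30-day waiting period, which began when the notice of appeal is served on 2015-03-26) gives a deadline of 2015-07-18; 2015-04-27 is within that limit.
Step 3 — 23 and 53 days from 2015-04-27 (when the filing fee is paid) are 2015-05-20 and 2015-06-19 respectively; 2015-05-17 is 3 days too early.
The analysis stops there.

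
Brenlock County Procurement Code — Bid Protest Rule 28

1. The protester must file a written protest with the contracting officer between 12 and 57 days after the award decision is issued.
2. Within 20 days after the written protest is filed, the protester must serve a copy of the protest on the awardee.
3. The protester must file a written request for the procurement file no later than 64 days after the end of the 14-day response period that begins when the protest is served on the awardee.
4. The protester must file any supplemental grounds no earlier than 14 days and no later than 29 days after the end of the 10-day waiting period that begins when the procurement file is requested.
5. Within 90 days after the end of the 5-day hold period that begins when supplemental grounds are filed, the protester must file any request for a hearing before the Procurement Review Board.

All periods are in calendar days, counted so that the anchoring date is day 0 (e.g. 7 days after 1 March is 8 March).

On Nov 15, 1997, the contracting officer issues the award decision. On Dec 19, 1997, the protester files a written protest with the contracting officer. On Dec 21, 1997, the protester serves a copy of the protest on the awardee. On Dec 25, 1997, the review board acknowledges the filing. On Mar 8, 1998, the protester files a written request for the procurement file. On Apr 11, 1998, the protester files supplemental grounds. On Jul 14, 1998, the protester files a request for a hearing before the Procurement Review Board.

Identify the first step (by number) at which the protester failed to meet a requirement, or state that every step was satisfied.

Step 1: the window is 12–57 days after Nov 15, 1997 (when the award decision is issued), so Nov 27, 1997 through Jan 11, 1998; done Dec 19, 1997 — within the window.
Step 2: 20 days after Dec 19, 1997 (when the written protest is filed) is Jan 8, 1998; Dec 21, 1997 is within that limit.
Step 3: 64 days after Jan 4, 1998 (end of the 14-day response period, which began when the protest is served on the awardee on Dec 21, 1997) is Mar 9, 1998; completed Mar 8, 1998, before the deadline.
Step 4: the window is 14–29 days after Mar 18, 1998 (end of the 10-day waiting period, which began when the procurement file is requested on Mar 8, 1998), so Apr 1, 1998 through Apr 16, 1998; done Apr 11, 1998, which is between those dates.
Step 5: 90 days after Apr 16, 1998 (end of the 5-day hold period, which began when supplemental grounds are filed on Apr 11, 1998) is Jul 15, 1998; Jul 14, 1998 is within that limit.

None — every step was satisfied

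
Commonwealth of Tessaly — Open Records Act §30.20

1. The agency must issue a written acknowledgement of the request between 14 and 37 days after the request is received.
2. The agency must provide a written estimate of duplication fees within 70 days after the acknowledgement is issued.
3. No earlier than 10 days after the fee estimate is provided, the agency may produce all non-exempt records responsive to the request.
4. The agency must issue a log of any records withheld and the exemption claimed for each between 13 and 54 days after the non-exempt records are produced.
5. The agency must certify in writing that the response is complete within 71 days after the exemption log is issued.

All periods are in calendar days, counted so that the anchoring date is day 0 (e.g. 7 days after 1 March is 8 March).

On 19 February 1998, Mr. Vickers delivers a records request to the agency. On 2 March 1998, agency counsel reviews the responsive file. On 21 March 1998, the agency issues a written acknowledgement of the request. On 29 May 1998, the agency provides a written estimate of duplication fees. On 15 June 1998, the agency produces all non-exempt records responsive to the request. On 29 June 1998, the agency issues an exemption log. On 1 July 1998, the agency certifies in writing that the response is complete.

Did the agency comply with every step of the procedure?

Step 1: the window is 14–37 days after 19 February 1998 (when the request is received), so 5 March 1998 through 28 March 1998; 21 March 1998 falls inside that range.
Step 2: 70 days after 21 March 1998 (when the acknowledgement is issued) is 30 May 1998; done 29 May 1998 — timely.
Step 3: the earliest permitted date is 10 days after 29 May 1998 (when the fee estimate is provided), i.e. 8 June 1998; done 15 June 1998 — permitted.
Step 4: the window is 13–54 days after 15 June 1998 (when the non-exempt records are produced), so 28 June 1998 through 8 August 1998; 29 June 1998 falls inside that range.
Step 5: 71 days after 29 June 1998 (when the exemption log is issued) is 8 September 1998; done 1 July 1998 — timely.

Yes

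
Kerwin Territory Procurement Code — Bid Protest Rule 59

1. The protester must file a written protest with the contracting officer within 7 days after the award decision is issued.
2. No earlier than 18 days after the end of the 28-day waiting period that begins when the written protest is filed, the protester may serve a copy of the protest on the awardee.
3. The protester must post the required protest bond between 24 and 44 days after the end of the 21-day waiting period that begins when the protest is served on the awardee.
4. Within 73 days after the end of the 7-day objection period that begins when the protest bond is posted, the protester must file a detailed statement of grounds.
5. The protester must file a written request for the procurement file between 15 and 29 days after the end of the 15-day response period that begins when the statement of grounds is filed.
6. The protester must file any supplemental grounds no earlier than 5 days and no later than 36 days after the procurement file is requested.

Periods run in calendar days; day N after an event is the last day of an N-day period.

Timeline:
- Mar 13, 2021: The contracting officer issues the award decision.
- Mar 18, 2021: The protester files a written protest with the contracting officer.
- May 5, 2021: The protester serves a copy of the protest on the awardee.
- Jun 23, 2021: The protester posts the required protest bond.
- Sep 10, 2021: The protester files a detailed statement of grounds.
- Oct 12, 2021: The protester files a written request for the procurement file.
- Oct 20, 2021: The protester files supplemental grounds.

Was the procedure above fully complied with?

Yes

Step 1 — counting 7 days from Mar 13, 2021 (when the award decision is issued) gives a deadline of Mar 20, 2021; Mar 18, 2021 is within that limit.
Step 2 — must wait 18 days from Apr 15, 2021 (end of the 28-day waiting period, which began when the written protest is filed on Mar 18, 2021), so not before May 3, 2021; May 5, 2021 is on or after that date.
Step 3 — 24 and 44 days from May 26, 2021 (end of the 21-day waiting period, which began when the protest is served on the awardee on May 5, 2021) are Jun 19, 2021 and Jul 9, 2021 respectively; Jun 23, 2021 falls inside that range.
Step 4 — counting 73 days from Jun 30, 2021 (end of the 7-day objection period, which began when the protest bond is posted on Jun 23, 2021) gives a deadline of Sep 11, 2021; done Sep 10, 2021 — timely.
Step 5 — 15 and 29 days from Sep 25, 2021 (end of the 15-day response period, which began when the statement of grounds is filed on Sep 10, 2021) are Oct 10, 2021 and Oct 24, 2021 respectively; done Oct 12, 2021, which is between those dates.
Step 6 — 5 and 36 days from Oct 12, 2021 (when the procurement file is requested) are Oct 17, 2021 and Nov 17, 2021 respectively; done Oct 20, 2021, which is between those dates.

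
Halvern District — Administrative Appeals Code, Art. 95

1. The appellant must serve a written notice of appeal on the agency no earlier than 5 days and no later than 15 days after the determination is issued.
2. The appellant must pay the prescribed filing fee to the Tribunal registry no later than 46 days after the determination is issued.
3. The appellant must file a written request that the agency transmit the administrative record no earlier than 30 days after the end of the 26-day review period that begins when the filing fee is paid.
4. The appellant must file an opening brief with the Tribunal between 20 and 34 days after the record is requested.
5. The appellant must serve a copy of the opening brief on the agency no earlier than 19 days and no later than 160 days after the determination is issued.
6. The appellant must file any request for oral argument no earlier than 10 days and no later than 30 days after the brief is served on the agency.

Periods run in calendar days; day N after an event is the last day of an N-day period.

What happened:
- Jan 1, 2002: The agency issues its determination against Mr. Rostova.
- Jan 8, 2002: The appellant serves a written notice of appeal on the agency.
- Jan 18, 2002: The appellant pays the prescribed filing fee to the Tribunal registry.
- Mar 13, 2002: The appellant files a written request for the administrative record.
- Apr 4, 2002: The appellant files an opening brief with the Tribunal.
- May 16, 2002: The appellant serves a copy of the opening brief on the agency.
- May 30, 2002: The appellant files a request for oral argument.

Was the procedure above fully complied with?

Step 1: the window is 5–15 days after Jan 1, 2002 (when the determination is issued), so Jan 6, 2002 through Jan 16, 2002; done Jan 8, 2002, which is between those dates.
Step 2: 46 days after Jan 1, 2002 (when the determination is issued) is Feb 16, 2002; done Jan 18, 2002 — timely.
Step 3: the earliest permitted date is 30 days after Feb 13, 2002 (end of the 26-day review period, which began when the filing fee is paid on Jan 18, 2002), i.e. Mar 15, 2002; acted on Mar 13, 2002, 2 days prematurely.
Later steps need not be reached.

No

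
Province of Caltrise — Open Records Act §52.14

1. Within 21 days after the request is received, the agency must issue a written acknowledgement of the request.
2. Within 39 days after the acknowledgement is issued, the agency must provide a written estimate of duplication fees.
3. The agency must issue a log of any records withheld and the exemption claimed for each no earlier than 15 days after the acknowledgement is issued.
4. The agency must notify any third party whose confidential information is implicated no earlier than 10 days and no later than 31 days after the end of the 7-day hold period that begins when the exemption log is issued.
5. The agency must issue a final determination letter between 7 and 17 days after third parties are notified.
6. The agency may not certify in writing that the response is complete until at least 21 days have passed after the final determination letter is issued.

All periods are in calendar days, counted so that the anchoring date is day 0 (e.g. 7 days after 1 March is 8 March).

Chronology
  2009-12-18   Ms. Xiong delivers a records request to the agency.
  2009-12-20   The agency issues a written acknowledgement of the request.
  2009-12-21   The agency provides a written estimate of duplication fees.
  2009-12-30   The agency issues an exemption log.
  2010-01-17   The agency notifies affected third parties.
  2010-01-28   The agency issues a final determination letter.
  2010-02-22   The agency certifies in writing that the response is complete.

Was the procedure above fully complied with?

No

Step 1: 21 days after 2009-12-18 (when the request is received) is 2010-01-08; done 2009-12-20 — timely.
Step 2: 39 days after 2009-12-20 (when the acknowledgement is issued) is 2010-01-28; 2009-12-21 is within that limit.
Step 3: the earliest permitted date is 15 days after 2009-12-20 (when the acknowledgement is issued), i.e. 2010-01-04; done 2009-12-30 — 5 days too early.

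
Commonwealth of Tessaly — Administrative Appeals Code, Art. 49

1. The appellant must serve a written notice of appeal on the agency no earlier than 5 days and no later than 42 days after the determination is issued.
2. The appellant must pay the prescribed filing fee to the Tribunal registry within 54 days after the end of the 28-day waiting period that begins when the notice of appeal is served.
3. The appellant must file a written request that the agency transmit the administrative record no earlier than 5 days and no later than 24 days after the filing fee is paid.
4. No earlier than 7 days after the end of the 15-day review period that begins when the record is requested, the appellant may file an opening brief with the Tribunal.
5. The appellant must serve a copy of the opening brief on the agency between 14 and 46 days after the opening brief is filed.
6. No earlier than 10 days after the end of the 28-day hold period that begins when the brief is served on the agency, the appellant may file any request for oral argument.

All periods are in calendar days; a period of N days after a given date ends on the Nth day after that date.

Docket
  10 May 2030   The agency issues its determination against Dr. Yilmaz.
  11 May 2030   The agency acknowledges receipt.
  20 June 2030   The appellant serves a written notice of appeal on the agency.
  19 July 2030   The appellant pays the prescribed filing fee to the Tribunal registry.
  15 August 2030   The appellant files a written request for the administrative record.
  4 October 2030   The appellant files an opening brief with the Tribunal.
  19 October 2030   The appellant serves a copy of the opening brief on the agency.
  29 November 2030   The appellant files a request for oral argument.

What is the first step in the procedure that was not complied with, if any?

Step 1: the window is 5–42 days after 10 May 2030 (when the determination is issued), so 15 May 2030 through 21 June 2030; done 20 June 2030 — within the window.
Step 2: 54 days after 18 July 2030 (end of the 28-day waiting period, which began when the notice of appeal is served on 20 June 2030) is 10 September 2030; completed 19 July 2030, before the deadline.
Step 3: the window is 5–24 days after 19 July 2030 (when the filing fee is paid), so 24 July 2030 through 12 August 2030; 15 August 2030 is 3 days past the end of the window.

Step 3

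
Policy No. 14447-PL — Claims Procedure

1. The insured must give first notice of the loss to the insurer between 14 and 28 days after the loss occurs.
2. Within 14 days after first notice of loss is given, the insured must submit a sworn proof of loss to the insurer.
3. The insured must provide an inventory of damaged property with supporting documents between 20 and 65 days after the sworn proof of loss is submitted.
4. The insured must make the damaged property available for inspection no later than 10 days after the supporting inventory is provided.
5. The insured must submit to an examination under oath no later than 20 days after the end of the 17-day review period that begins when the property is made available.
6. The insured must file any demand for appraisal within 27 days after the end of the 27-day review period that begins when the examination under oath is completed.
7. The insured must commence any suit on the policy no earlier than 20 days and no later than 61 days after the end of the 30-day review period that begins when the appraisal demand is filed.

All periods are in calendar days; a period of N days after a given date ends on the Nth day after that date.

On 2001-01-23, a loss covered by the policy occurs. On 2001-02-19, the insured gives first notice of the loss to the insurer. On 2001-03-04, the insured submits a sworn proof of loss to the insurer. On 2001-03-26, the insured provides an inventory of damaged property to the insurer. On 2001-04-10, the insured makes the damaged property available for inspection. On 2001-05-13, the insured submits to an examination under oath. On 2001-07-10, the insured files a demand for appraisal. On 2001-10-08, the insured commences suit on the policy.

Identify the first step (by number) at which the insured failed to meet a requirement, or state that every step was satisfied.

(1) the permitted window runs from 2001-01-23 + 14 = 2001-02-06 to 2001-01-23 + 28 = 2001-02-20; 2001-02-19 falls inside that range.
(2) due by 2001-02-19 + 14 days = 2001-03-05; 2001-03-04 is within that limit.
(3) the permitted window runs from 2001-03-04 + 20 = 2001-03-24 to 2001-03-04 + 65 = 2001-05-08; 2001-03-26 falls inside that range.
(4) due by 2001-03-26 + 10 days = 2001-04-05; 2001-04-10 misses that deadline by 5 days.
The analysis stops there.

Step 4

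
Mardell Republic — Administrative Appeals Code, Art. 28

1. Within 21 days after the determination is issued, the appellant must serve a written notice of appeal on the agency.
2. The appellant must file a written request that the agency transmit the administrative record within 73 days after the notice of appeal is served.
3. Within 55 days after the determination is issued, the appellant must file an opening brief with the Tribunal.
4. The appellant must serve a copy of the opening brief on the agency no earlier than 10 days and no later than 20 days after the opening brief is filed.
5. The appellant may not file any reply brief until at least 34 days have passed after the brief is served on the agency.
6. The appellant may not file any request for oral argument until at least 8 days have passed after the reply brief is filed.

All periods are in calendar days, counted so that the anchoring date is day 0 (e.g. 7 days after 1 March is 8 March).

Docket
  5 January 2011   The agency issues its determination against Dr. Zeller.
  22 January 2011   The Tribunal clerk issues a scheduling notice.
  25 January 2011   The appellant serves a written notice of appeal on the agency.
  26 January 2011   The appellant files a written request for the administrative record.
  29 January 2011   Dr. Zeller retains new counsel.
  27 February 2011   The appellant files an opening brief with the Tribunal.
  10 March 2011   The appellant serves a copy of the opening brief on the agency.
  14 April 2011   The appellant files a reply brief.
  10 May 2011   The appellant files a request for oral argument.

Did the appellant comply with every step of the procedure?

Step 1: 21 days after 5 January 2011 (when the determination is issued) is 26 January 2011; completed 25 January 2011, before the deadline.
Step 2: 73 days after 25 January 2011 (when the notice of appeal is served) is 8 April 2011; completed 26 January 2011, before the deadline.
Step 3: 55 days after 5 January 2011 (when the determination is issued) is 1 March 2011; 27 February 2011 is within that limit.
Step 4: the window is 10–20 days after 27 February 2011 (when the opening brief is filed), so 9 March 2011 through 19 March 2011; done 10 March 2011, which is between those dates.
Step 5: the earliest permitted date is 34 days after 10 March 2011 (when the brief is served on the agency), i.e. 13 April 2011; 14 April 2011 is on or after that date.
Step 6: the earliest permitted date is 8 days after 14 April 2011 (when the reply brief is filed), i.e. 22 April 2011; 10 May 2011 is on or after that date.

Yes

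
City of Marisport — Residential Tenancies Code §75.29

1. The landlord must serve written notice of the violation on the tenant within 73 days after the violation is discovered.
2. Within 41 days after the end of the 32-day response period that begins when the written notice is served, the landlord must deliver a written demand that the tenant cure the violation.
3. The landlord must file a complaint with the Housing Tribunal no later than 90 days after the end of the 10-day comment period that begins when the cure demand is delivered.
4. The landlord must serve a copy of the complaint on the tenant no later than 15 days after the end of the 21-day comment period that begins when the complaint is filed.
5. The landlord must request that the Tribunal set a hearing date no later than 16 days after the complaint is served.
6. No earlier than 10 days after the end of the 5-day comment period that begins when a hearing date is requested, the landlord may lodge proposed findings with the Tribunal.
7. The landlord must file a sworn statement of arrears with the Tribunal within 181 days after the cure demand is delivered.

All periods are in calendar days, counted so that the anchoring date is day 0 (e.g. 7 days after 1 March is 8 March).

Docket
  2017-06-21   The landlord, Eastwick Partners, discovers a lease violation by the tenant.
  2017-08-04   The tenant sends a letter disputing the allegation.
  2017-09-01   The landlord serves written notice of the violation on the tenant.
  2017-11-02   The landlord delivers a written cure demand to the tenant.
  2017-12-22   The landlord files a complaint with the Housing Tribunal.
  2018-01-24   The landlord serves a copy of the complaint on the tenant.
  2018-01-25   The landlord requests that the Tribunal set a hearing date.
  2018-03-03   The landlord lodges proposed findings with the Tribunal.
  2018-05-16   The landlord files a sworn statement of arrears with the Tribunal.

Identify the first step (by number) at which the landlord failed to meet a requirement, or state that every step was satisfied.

Step 1: 73 days after 2017-06-21 (when the violation is discovered) is 2017-09-02; 2017-09-01 is within that limit.
Step 2: 41 days after 2017-10-03 (end of the 32-day response period, which began when the written notice is served on 2017-09-01) is 2017-11-13; 2017-11-02 is within that limit.
Step 3: 90 days after 2017-11-12 (end of the 10-day comment period, which began when the cure demand is delivered on 2017-11-02) is 2018-02-10; done 2017-12-22 — timely.
Step 4: 15 days after 2018-01-12 (end of the 21-day comment period, which began when the complaint is filed on 2017-12-22) is 2018-01-27; done 2018-01-24 — timely.
Step 5: 16 days after 2018-01-24 (when the complaint is served) is 2018-02-09; 2018-01-25 is within that limit.
Step 6: the earliest permitted date is 10 days after 2018-01-30 (end of the 5-day comment period, which began when a hearing date is requested on 2018-01-25), i.e. 2018-02-09; done 2018-03-03, after the minimum wait.
Step 7: 181 days after 2017-11-02 (when the cure demand is delivered) is 2018-05-02; done 2018-05-16 — 14 days late.

Step 7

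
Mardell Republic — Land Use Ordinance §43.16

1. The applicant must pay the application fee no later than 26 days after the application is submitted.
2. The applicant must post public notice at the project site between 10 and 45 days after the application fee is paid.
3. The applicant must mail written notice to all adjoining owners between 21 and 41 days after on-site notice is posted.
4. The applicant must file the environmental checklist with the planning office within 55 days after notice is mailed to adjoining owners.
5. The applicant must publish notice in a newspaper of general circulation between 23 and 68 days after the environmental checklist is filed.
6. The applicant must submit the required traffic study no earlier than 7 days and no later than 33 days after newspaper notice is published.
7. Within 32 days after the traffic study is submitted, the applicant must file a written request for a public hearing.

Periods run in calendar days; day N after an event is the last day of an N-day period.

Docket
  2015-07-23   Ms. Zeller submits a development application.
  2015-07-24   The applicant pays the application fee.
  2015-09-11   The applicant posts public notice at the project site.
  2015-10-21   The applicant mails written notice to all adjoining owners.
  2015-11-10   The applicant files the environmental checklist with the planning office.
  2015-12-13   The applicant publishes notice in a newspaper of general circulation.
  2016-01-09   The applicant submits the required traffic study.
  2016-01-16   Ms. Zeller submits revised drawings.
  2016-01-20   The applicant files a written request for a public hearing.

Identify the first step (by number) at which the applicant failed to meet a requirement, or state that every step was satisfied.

Step 2

Step 1 — counting 26 days from 2015-07-23 (when the application is submitted) gives a deadline of 2015-08-18; done 2015-07-24 — timely.
Step 2 — 10 and 45 days from 2015-07-24 (when the application fee is paid) are 2015-08-03 and 2015-09-07 respectively; 2015-09-11 is 4 days past the end of the window.
That is the first point of non-compliance.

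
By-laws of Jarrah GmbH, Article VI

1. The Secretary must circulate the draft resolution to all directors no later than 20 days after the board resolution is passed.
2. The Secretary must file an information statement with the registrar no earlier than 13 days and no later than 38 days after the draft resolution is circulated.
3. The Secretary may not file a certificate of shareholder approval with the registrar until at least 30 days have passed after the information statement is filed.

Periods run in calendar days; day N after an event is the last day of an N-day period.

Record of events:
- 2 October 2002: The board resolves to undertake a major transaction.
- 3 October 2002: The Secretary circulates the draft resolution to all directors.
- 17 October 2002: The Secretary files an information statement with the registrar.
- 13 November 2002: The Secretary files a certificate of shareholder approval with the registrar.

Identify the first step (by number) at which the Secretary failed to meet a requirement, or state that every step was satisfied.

Step 3

Step 1: 20 days after 2 October 2002 (when the board resolution is passed) is 22 October 2002; 3 October 2002 is within that limit.
Step 2: the window is 13–38 days after 3 October 2002 (when the draft resolution is circulated), so 16 October 2002 through 10 November 2002; 17 October 2002 falls inside that range.
Step 3: the earliest permitted date is 30 days after 17 October 2002 (when the information statement is filed), i.e. 16 November 2002; done 13 November 2002 — 3 days too early.
No need to go further; step 3 was not satisfied.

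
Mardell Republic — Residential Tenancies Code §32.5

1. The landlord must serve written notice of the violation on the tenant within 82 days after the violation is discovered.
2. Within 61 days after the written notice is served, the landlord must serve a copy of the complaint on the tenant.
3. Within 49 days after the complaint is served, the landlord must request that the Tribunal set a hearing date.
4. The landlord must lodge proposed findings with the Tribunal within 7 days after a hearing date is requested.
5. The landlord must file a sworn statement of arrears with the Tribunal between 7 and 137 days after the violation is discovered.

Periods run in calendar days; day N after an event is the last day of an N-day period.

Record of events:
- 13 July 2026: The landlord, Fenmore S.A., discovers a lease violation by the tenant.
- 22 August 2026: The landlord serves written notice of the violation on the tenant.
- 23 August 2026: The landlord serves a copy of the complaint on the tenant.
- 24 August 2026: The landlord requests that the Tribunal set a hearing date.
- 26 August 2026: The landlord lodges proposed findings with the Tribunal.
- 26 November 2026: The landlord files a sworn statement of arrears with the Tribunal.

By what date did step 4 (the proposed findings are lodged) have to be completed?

31 August 2026

Step 4 runs from 24 August 2026, when a hearing date is requested. 7 days after 24 August 2026 is 31 August 2026.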